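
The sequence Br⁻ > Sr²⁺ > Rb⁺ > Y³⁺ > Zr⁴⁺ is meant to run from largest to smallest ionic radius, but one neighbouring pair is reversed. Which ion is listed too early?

Check each adjacent pair. Sr²⁺ and Rb⁺ are reversed: both have 36 electrons but Z(Sr)=38 > Z(Rb)=37, so Sr²⁺ should be the smaller of the two. No other neighbouring pair contradicts the periodic trends, so Sr²⁺ is the ion listed too early.

Sr²⁺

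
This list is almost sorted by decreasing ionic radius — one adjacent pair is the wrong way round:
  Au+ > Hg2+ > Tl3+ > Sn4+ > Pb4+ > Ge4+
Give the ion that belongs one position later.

Sn4+

Scanning neighbour by neighbour, only Sn4+/Pb4+ violates a trend: both in group 14 with the same charge; Sn4+ (period 5) has the smaller radius. That makes Sn4+ the one sitting a position early relative to where it belongs.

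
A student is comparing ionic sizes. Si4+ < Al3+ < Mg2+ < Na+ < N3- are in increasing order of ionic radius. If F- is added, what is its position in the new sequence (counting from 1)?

5

All of these have 10 electrons (isoelectronic). With the same electron cloud, the ion with the most protons pulls it in tightest. Nuclear charges: Si4+ (Z=14), Al3+ (Z=13), Mg2+ (Z=12), Na+ (Z=11), F- (Z=9), N3- (Z=7). Highest Z is smallest.
The complete sequence is Si4+ < Al3+ < Mg2+ < Na+ < F- < N3-. F- sits at position 5.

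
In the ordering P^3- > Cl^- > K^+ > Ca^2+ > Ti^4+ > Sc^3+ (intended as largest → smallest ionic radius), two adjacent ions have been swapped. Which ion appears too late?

The pair Ti^4+, Sc^3+ is the wrong way round — they are isoelectronic (18 e⁻) and Ti has more protons than Sc (22 vs 21), making Ti^4+ smaller. All other adjacent pairs agree with periodic trends, so Sc^3+ is the misplaced ion.

Sc^3+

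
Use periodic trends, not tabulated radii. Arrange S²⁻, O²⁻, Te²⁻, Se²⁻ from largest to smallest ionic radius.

Te²⁻ > Se²⁻ > S²⁻ > O²⁻

Same group, same charge. Going down the group adds an extra shell of electrons, so the ion gets larger: O²⁻ is highest in the group and smallest.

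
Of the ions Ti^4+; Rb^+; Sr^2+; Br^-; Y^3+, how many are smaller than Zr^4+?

1

Work out protons and electrons: Ti^4+: 18 e⁻, Z=22, Zr^4+: 36 e⁻, Z=40, Y^3+: 36 e⁻, Z=39, Sr^2+: 36 e⁻, Z=38, Rb^+: 36 e⁻, Z=37, Br^-: 36 e⁻, Z=35. Ti^4+ < Zr^4+ (same group, period 4 vs 5); Zr^4+ < Y^3+ (isoelectronic, higher Z=40 is smaller); Y^3+ < Sr^2+ (both 36 e⁻, Z=39>38); Sr^2+ < Rb^+ (isoelectronic, higher Z=38 is smaller); Rb^+ < Br^- (isoelectronic, higher Z=37 is smaller).
Relative to Zr^4+, the ions that are smaller are Ti^4+. That's 1.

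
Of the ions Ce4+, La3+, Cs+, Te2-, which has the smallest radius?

Ce4+

Each ion has 54 electrons. The ranking follows nuclear charge in reverse — greater Z gives a smaller radius. Ce4+ (Z=58), La3+ (Z=57), Cs+ (Z=55), Te2- (Z=52).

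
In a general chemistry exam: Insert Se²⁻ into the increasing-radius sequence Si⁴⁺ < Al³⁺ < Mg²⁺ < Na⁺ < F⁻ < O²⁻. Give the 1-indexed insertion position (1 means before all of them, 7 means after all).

Work out protons and electrons: Si⁴⁺ has 10 e⁻ (Z=14), Al³⁺ has 10 e⁻ (Z=13), Mg²⁺ has 10 e⁻ (Z=12), Na⁺ has 10 e⁻ (Z=11), F⁻ has 10 e⁻ (Z=9), O²⁻ has 10 e⁻ (Z=8), Se²⁻ has 36 e⁻ (Z=34). Si⁴⁺ < Al³⁺ (both 10 e⁻, Z=14>13); Al³⁺ < Mg²⁺ (both 10 e⁻, Z=13>12); Mg²⁺ < Na⁺ (both 10 e⁻, Z=12>11); Na⁺ < F⁻ (both 10 e⁻, Z=11>9); F⁻ < O²⁻ (both 10 e⁻, Z=9>8); O²⁻ < Se²⁻ (same group, 2 shells fewer).
With Se²⁻ included the full order is Si⁴⁺ < Al³⁺ < Mg²⁺ < Na⁺ < F⁻ < O²⁻ < Se²⁻, so it takes position 7.

7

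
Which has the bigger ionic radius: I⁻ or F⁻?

I⁻

Same group, same charge. Going down the group adds an extra shell of electrons, so the ion gets larger: F⁻ is highest in the group and smallest.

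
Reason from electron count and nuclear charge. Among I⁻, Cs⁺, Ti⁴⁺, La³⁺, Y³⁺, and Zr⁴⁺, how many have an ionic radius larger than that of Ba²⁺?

2

Electron counts and nuclear charges: Ti⁴⁺ has 18 e⁻ (Z=22), Zr⁴⁺ has 36 e⁻ (Z=40), Y³⁺ has 36 e⁻ (Z=39), La³⁺ has 54 e⁻ (Z=57), Ba²⁺ has 54 e⁻ (Z=56), Cs⁺ has 54 e⁻ (Z=55), I⁻ has 54 e⁻ (Z=53). Ti⁴⁺ < Zr⁴⁺ (same group, 1 shell fewer); Zr⁴⁺ < Y³⁺ (isoelectronic, higher Z=40 is smaller); Y³⁺ < La³⁺ (same group, period 5 vs 6); La³⁺ < Ba²⁺ (both 54 e⁻, Z=57>56); Ba²⁺ < Cs⁺ (both 54 e⁻, Z=56>55); Cs⁺ < I⁻ (both 54 e⁻, Z=55>53).
Placing each against Ba²⁺: smaller — Ti⁴⁺, Zr⁴⁺, Y³⁺, La³⁺; larger — Cs⁺, I⁻. Count: 2.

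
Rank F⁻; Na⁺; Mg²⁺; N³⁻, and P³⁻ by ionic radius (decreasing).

P³⁻ > N³⁻ > F⁻ > Na⁺ > Mg²⁺

Electron counts and nuclear charges: Mg²⁺ (Z=12, 10 e⁻), Na⁺ (Z=11, 10 e⁻), F⁻ (Z=9, 10 e⁻), N³⁻ (Z=7, 10 e⁻), P³⁻ (Z=15, 18 e⁻). Mg²⁺ < Na⁺ (both 10 e⁻, Z=12>11); Na⁺ < F⁻ (both 10 e⁻, Z=11>9); F⁻ < N³⁻ (isoelectronic, higher Z=9 is smaller); N³⁻ < P³⁻ (same group, 1 shell fewer).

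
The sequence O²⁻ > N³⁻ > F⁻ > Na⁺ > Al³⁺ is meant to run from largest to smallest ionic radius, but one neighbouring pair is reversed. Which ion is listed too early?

Check each adjacent pair. O²⁻ and N³⁻ are reversed: both have 10 electrons but Z(O)=8 > Z(N)=7, so O²⁻ should be the smaller of the two. No other neighbouring pair contradicts the periodic trends, so O²⁻ is the ion listed too early.

O²⁻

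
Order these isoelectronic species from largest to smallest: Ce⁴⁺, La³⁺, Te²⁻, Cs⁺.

These species are isoelectronic with 54 electrons. The only difference is the number of protons: Ce⁴⁺ (Z=58), La³⁺ (Z=57), Cs⁺ (Z=55), Te²⁻ (Z=52). The strongest nuclear pull (Ce⁴⁺) gives the smallest ion.

Te²⁻ > Cs⁺ > La³⁺ > Ce⁴⁺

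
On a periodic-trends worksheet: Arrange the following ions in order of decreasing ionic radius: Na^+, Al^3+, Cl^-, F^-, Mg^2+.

Cl^- > F^- > Na^+ > Mg^2+ > Al^3+

Work out protons and electrons: Al^3+ (Z=13, 10 e⁻), Mg^2+ (Z=12, 10 e⁻), Na^+ (Z=11, 10 e⁻), F^- (Z=9, 10 e⁻), Cl^- (Z=17, 18 e⁻). Al^3+ < Mg^2+ (both 10 e⁻, Z=13>12); Mg^2+ < Na^+ (isoelectronic, higher Z=12 is smaller); Na^+ < F^- (both 10 e⁻, Z=11>9); F^- < Cl^- (same group, period 2 vs 3).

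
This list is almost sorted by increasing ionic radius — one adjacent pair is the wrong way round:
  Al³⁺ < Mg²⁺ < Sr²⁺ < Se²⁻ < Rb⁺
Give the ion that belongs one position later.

Se²⁻

Compare adjacent ions: both have 36 electrons but Z(Rb)=37 > Z(Se)=34, so Rb⁺ should be the smaller of the two — yet in this increasing list Se²⁻ sits before Rb⁺. Nothing else is reversed, so Se²⁻ should move one place to the right.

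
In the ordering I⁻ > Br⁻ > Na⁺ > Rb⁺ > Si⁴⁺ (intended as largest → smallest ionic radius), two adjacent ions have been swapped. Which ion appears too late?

Rb⁺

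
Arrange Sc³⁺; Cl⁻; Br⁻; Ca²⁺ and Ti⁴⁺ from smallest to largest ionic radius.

Tabulating Z and e⁻: Ti⁴⁺ (Z=22, 18 e⁻), Sc³⁺ (Z=21, 18 e⁻), Ca²⁺ (Z=20, 18 e⁻), Cl⁻ (Z=17, 18 e⁻), Br⁻ (Z=35, 36 e⁻). Ti⁴⁺ < Sc³⁺ (both 18 e⁻, Z=22>21); Sc³⁺ < Ca²⁺ (isoelectronic, higher Z=21 is smaller); Ca²⁺ < Cl⁻ (isoelectronic, higher Z=20 is smaller); Cl⁻ < Br⁻ (same group, period 3 vs 4).

Ti⁴⁺ < Sc³⁺ < Ca²⁺ < Cl⁻ < Br⁻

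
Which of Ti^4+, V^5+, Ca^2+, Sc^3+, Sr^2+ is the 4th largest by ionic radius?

Ti^4+

V^5+: 18 e⁻, Z=23, Ti^4+: 18 e⁻, Z=22, Sc^3+: 18 e⁻, Z=21, Ca^2+: 18 e⁻, Z=20, Sr^2+: 36 e⁻, Z=38. V^5+ < Ti^4+ (both 18 e⁻, Z=23>22); Ti^4+ < Sc^3+ (isoelectronic, higher Z=22 is smaller); Sc^3+ < Ca^2+ (both 18 e⁻, Z=21>20); Ca^2+ < Sr^2+ (same group, period 4 vs 5).
So the order is V^5+ < Ti^4+ < Sc^3+ < Ca^2+ < Sr^2+; the 4th-largest ion is Ti^4+.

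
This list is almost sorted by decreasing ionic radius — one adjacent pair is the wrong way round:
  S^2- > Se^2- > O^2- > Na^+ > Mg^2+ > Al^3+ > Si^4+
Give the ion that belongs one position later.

The pair S^2-, Se^2- is the wrong way round — both in group 16 with the same charge; S^2- (period 3) has the smaller radius. All other adjacent pairs agree with periodic trends, so S^2- is the misplaced ion.

S^2-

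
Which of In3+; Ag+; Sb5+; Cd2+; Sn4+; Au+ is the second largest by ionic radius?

Ag+

Electron counts and nuclear charges: Sb5+ has 46 e⁻ (Z=51), Sn4+ has 46 e⁻ (Z=50), In3+ has 46 e⁻ (Z=49), Cd2+ has 46 e⁻ (Z=48), Ag+ has 46 e⁻ (Z=47), Au+ has 78 e⁻ (Z=79). Sb5+ < Sn4+ (both 46 e⁻, Z=51>50); Sn4+ < In3+ (both 46 e⁻, Z=50>49); In3+ < Cd2+ (isoelectronic, higher Z=49 is smaller); Cd2+ < Ag+ (isoelectronic, higher Z=48 is smaller); Ag+ < Au+ (same group, period 5 vs 6).
Ordering: Sb5+ < Sn4+ < In3+ < Cd2+ < Ag+ < Au+. The second largest is Ag+.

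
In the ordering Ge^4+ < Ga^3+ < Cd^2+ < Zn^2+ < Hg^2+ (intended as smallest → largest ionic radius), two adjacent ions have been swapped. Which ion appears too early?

Cd^2+

Check each adjacent pair. Cd^2+ and Zn^2+ are reversed: same group and charge — period 4 sits above period 5, so Zn^2+ is smaller. No other neighbouring pair contradicts the periodic trends, so Cd^2+ is the ion listed too early.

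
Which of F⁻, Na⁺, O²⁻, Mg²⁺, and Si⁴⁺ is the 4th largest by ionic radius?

All of these have 10 electrons (isoelectronic). With the same electron cloud, the ion with the most protons pulls it in tightest. Nuclear charges: Si⁴⁺ (Z=14), Mg²⁺ (Z=12), Na⁺ (Z=11), F⁻ (Z=9), O²⁻ (Z=8). Highest Z is smallest.
Full ascending order: Si⁴⁺ < Mg²⁺ < Na⁺ < F⁻ < O²⁻. Counting from the largest, position 4 is Mg²⁺.

Mg²⁺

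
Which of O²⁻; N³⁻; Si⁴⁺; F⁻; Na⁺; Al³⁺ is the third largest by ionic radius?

F⁻

All of these have 10 electrons (isoelectronic). With the same electron cloud, the ion with the most protons pulls it in tightest. Nuclear charges: Si⁴⁺ (Z=14), Al³⁺ (Z=13), Na⁺ (Z=11), F⁻ (Z=9), O²⁻ (Z=8), N³⁻ (Z=7). Highest Z is smallest.
That gives Si⁴⁺ < Al³⁺ < Na⁺ < F⁻ < O²⁻ < N³⁻. From the largest end, number 3 is F⁻.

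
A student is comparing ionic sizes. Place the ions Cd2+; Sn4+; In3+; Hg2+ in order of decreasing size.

Hg2+ > Cd2+ > In3+ > Sn4+

Tabulating Z and e⁻: Sn4+ has 46 e⁻ (Z=50), In3+ has 46 e⁻ (Z=49), Cd2+ has 46 e⁻ (Z=48), Hg2+ has 78 e⁻ (Z=80). Sn4+ < In3+ (isoelectronic, higher Z=50 is smaller); In3+ < Cd2+ (both 46 e⁻, Z=49>48); Cd2+ < Hg2+ (same group, 1 shell fewer).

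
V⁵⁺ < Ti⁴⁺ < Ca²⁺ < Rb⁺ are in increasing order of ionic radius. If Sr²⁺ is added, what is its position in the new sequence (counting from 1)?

4

V⁵⁺ has 18 e⁻ (Z=23), Ti⁴⁺ has 18 e⁻ (Z=22), Ca²⁺ has 18 e⁻ (Z=20), Sr²⁺ has 36 e⁻ (Z=38), Rb⁺ has 36 e⁻ (Z=37). V⁵⁺ < Ti⁴⁺ (isoelectronic, higher Z=23 is smaller); Ti⁴⁺ < Ca²⁺ (both 18 e⁻, Z=22>20); Ca²⁺ < Sr²⁺ (same group, period 4 vs 5); Sr²⁺ < Rb⁺ (isoelectronic, higher Z=38 is smaller).
Putting Sr²⁺ in gives V⁵⁺ < Ti⁴⁺ < Ca²⁺ < Sr²⁺ < Rb⁺; it lands at slot 4.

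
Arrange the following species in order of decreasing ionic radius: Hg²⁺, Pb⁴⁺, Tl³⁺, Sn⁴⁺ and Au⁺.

Au⁺ > Hg²⁺ > Tl³⁺ > Pb⁴⁺ > Sn⁴⁺

First list Z and electron count for each: Sn⁴⁺ has 46 e⁻ (Z=50), Pb⁴⁺ has 78 e⁻ (Z=82), Tl³⁺ has 78 e⁻ (Z=81), Hg²⁺ has 78 e⁻ (Z=80), Au⁺ has 78 e⁻ (Z=79). Sn⁴⁺ < Pb⁴⁺ (same group, period 5 vs 6); Pb⁴⁺ < Tl³⁺ (both 78 e⁻, Z=82>81); Tl³⁺ < Hg²⁺ (isoelectronic, higher Z=81 is smaller); Hg²⁺ < Au⁺ (both 78 e⁻, Z=80>79).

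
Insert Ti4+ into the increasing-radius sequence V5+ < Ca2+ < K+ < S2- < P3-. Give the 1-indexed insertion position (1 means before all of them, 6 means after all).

2

All of these have 18 electrons (isoelectronic). With the same electron cloud, the ion with the most protons pulls it in tightest. Nuclear charges: V5+ (Z=23), Ti4+ (Z=22), Ca2+ (Z=20), K+ (Z=19), S2- (Z=16), P3- (Z=15). Highest Z is smallest.
Putting Ti4+ in gives V5+ < Ti4+ < Ca2+ < K+ < S2- < P3-; it lands at slot 2.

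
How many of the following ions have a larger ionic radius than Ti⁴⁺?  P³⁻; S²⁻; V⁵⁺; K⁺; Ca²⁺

4

Isoelectronic series (18 e⁻ each). Size is set by nuclear charge: more protons means a smaller ion. V⁵⁺ (Z=23), Ti⁴⁺ (Z=22), Ca²⁺ (Z=20), K⁺ (Z=19), S²⁻ (Z=16), P³⁻ (Z=15).
Relative to Ti⁴⁺, the ions that are larger are Ca²⁺, K⁺, S²⁻, P³⁻. So 4 are larger.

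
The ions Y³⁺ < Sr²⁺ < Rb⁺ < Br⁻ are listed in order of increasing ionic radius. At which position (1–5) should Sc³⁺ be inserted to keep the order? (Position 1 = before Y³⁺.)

Electron counts and nuclear charges: Sc³⁺: 18 e⁻, Z=21, Y³⁺: 36 e⁻, Z=39, Sr²⁺: 36 e⁻, Z=38, Rb⁺: 36 e⁻, Z=37, Br⁻: 36 e⁻, Z=35. Sc³⁺ < Y³⁺ (same group, period 4 vs 5); Y³⁺ < Sr²⁺ (both 36 e⁻, Z=39>38); Sr²⁺ < Rb⁺ (isoelectronic, higher Z=38 is smaller); Rb⁺ < Br⁻ (both 36 e⁻, Z=37>35).
The complete sequence is Sc³⁺ < Y³⁺ < Sr²⁺ < Rb⁺ < Br⁻. Sc³⁺ sits at position 1.

1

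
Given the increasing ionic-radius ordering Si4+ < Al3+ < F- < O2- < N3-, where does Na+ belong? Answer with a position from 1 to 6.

3

Each ion has 10 electrons. The ranking follows nuclear charge in reverse — greater Z gives a smaller radius. Si4+ (Z=14), Al3+ (Z=13), Na+ (Z=11), F- (Z=9), O2- (Z=8), N3- (Z=7).
Putting Na+ in gives Si4+ < Al3+ < Na+ < F- < O2- < N3-; it lands at slot 3.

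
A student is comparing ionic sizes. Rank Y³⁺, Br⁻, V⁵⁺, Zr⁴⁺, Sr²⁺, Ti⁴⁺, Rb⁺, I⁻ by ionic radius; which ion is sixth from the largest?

Zr⁴⁺

Tabulating Z and e⁻: V⁵⁺ (Z=23, 18 e⁻), Ti⁴⁺ (Z=22, 18 e⁻), Zr⁴⁺ (Z=40, 36 e⁻), Y³⁺ (Z=39, 36 e⁻), Sr²⁺ (Z=38, 36 e⁻), Rb⁺ (Z=37, 36 e⁻), Br⁻ (Z=35, 36 e⁻), I⁻ (Z=53, 54 e⁻). V⁵⁺ < Ti⁴⁺ (isoelectronic, higher Z=23 is smaller); Ti⁴⁺ < Zr⁴⁺ (same group, period 4 vs 5); Zr⁴⁺ < Y³⁺ (isoelectronic, higher Z=40 is smaller); Y³⁺ < Sr²⁺ (isoelectronic, higher Z=39 is smaller); Sr²⁺ < Rb⁺ (isoelectronic, higher Z=38 is smaller); Rb⁺ < Br⁻ (isoelectronic, higher Z=37 is smaller); Br⁻ < I⁻ (same group, period 4 vs 5).
So the order is V⁵⁺ < Ti⁴⁺ < Zr⁴⁺ < Y³⁺ < Sr²⁺ < Rb⁺ < Br⁻ < I⁻; the 6th-largest ion is Zr⁴⁺.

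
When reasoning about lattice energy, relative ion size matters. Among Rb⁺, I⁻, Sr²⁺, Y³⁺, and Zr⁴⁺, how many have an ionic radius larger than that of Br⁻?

1

Zr⁴⁺: 36 e⁻, Z=40, Y³⁺: 36 e⁻, Z=39, Sr²⁺: 36 e⁻, Z=38, Rb⁺: 36 e⁻, Z=37, Br⁻: 36 e⁻, Z=35, I⁻: 54 e⁻, Z=53. Zr⁴⁺ < Y³⁺ (both 36 e⁻, Z=40>39); Y³⁺ < Sr²⁺ (both 36 e⁻, Z=39>38); Sr²⁺ < Rb⁺ (isoelectronic, higher Z=38 is smaller); Rb⁺ < Br⁻ (isoelectronic, higher Z=37 is smaller); Br⁻ < I⁻ (same group, 1 shell fewer).
Overall: Zr⁴⁺ < Y³⁺ < Sr²⁺ < Rb⁺ < Br⁻ < I⁻. Br⁻ has 4 below it and 1 above. Count: 1.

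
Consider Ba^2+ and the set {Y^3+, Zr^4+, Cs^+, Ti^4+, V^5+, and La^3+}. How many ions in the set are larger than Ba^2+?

1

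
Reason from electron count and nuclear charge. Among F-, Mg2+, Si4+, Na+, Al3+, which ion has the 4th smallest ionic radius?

Na+

All of these have 10 electrons (isoelectronic). With the same electron cloud, the ion with the most protons pulls it in tightest. Nuclear charges: Si4+ (Z=14), Al3+ (Z=13), Mg2+ (Z=12), Na+ (Z=11), F- (Z=9). Highest Z is smallest.
That gives Si4+ < Al3+ < Mg2+ < Na+ < F-. From the smallest end, number 4 is Na+.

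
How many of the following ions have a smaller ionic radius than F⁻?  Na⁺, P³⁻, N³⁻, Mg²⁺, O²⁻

2

First list Z and electron count for each: Mg²⁺: 10 e⁻, Z=12, Na⁺: 10 e⁻, Z=11, F⁻: 10 e⁻, Z=9, O²⁻: 10 e⁻, Z=8, N³⁻: 10 e⁻, Z=7, P³⁻: 18 e⁻, Z=15. Mg²⁺ < Na⁺ (isoelectronic, higher Z=12 is smaller); Na⁺ < F⁻ (both 10 e⁻, Z=11>9); F⁻ < O²⁻ (both 10 e⁻, Z=9>8); O²⁻ < N³⁻ (isoelectronic, higher Z=8 is smaller); N³⁻ < P³⁻ (same group, period 2 vs 3).
Ordering all of them (including F⁻) by radius gives Mg²⁺ < Na⁺ < F⁻ < O²⁻ < N³⁻ < P³⁻. That's 2.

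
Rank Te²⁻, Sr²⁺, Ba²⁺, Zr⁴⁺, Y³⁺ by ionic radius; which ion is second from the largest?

First list Z and electron count for each: Zr⁴⁺ (Z=40, 36 e⁻), Y³⁺ (Z=39, 36 e⁻), Sr²⁺ (Z=38, 36 e⁻), Ba²⁺ (Z=56, 54 e⁻), Te²⁻ (Z=52, 54 e⁻). Zr⁴⁺ < Y³⁺ (isoelectronic, higher Z=40 is smaller); Y³⁺ < Sr²⁺ (isoelectronic, higher Z=39 is smaller); Sr²⁺ < Ba²⁺ (same group, 1 shell fewer); Ba²⁺ < Te²⁻ (isoelectronic, higher Z=56 is smaller).
Full ascending order: Zr⁴⁺ < Y³⁺ < Sr²⁺ < Ba²⁺ < Te²⁻. Counting from the largest, position 2 is Ba²⁺.

Ba²⁺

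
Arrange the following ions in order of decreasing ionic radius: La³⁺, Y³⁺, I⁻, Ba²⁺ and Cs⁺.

I⁻ > Cs⁺ > Ba²⁺ > La³⁺ > Y³⁺

Work out protons and electrons: Y³⁺: 36 e⁻, Z=39, La³⁺: 54 e⁻, Z=57, Ba²⁺: 54 e⁻, Z=56, Cs⁺: 54 e⁻, Z=55, I⁻: 54 e⁻, Z=53. Y³⁺ < La³⁺ (same group, period 5 vs 6); La³⁺ < Ba²⁺ (isoelectronic, higher Z=57 is smaller); Ba²⁺ < Cs⁺ (isoelectronic, higher Z=56 is smaller); Cs⁺ < I⁻ (isoelectronic, higher Z=55 is smaller).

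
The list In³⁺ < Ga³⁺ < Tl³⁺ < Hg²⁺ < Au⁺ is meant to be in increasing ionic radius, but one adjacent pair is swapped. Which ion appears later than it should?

Ga³⁺

Check each adjacent pair. In³⁺ and Ga³⁺ are reversed: same group and charge — period 4 sits above period 5, so Ga³⁺ is smaller. No other neighbouring pair contradicts the periodic trends, so Ga³⁺ is the ion listed too late.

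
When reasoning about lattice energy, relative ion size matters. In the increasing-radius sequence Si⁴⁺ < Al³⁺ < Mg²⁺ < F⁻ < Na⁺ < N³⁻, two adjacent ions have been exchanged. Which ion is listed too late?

Scanning neighbour by neighbour, only F⁻/Na⁺ violates a trend: both have 10 electrons but Z(Na)=11 > Z(F)=9, so Na⁺ should be the smaller of the two. That makes Na⁺ the one sitting a position late relative to where it belongs.

Na⁺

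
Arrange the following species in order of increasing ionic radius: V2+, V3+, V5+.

Same element, different charge: the more highly charged cation has fewer electrons and a greater effective nuclear charge per electron, making V5+ the smallest.

V5+ < V3+ < V2+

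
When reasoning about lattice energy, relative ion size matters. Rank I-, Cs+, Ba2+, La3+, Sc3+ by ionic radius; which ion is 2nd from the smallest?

La3+

First list Z and electron count for each: Sc3+ (Z=21, 18 e⁻), La3+ (Z=57, 54 e⁻), Ba2+ (Z=56, 54 e⁻), Cs+ (Z=55, 54 e⁻), I- (Z=53, 54 e⁻). Sc3+ < La3+ (same group, period 4 vs 6); La3+ < Ba2+ (both 54 e⁻, Z=57>56); Ba2+ < Cs+ (isoelectronic, higher Z=56 is smaller); Cs+ < I- (isoelectronic, higher Z=55 is smaller).
That gives Sc3+ < La3+ < Ba2+ < Cs+ < I-. From the smallest end, number 2 is La3+.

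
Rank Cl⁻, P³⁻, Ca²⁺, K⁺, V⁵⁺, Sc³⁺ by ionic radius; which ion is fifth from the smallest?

Cl⁻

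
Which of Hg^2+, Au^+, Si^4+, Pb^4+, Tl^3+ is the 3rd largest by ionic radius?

Tabulating Z and e⁻: Si^4+ has 10 e⁻ (Z=14), Pb^4+ has 78 e⁻ (Z=82), Tl^3+ has 78 e⁻ (Z=81), Hg^2+ has 78 e⁻ (Z=80), Au^+ has 78 e⁻ (Z=79). Si^4+ < Pb^4+ (same group, 3 shells fewer); Pb^4+ < Tl^3+ (isoelectronic, higher Z=82 is smaller); Tl^3+ < Hg^2+ (isoelectronic, higher Z=81 is smaller); Hg^2+ < Au^+ (both 78 e⁻, Z=80>79).
So the order is Si^4+ < Pb^4+ < Tl^3+ < Hg^2+ < Au^+; the 3rd-largest ion is Tl^3+.

Tl^3+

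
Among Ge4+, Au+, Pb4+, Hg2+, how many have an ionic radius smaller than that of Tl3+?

2

Work out protons and electrons: Ge4+ has 28 e⁻ (Z=32), Pb4+ has 78 e⁻ (Z=82), Tl3+ has 78 e⁻ (Z=81), Hg2+ has 78 e⁻ (Z=80), Au+ has 78 e⁻ (Z=79). Ge4+ < Pb4+ (same group, period 4 vs 6); Pb4+ < Tl3+ (both 78 e⁻, Z=82>81); Tl3+ < Hg2+ (isoelectronic, higher Z=81 is smaller); Hg2+ < Au+ (both 78 e⁻, Z=80>79).
Placing each against Tl3+: smaller — Ge4+, Pb4+; larger — Hg2+, Au+. That's 2.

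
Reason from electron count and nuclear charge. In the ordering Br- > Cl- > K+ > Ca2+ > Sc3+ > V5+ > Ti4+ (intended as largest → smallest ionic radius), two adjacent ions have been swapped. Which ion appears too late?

Ti4+

Scanning neighbour by neighbour, only V5+/Ti4+ violates a trend: they are isoelectronic (18 e⁻) and V has more protons than Ti (23 vs 22), making V5+ smaller. That makes Ti4+ the one sitting a position late relative to where it belongs.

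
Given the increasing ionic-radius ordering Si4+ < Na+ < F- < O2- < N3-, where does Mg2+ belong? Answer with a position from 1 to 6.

All of these have 10 electrons (isoelectronic). With the same electron cloud, the ion with the most protons pulls it in tightest. Nuclear charges: Si4+ (Z=14), Mg2+ (Z=12), Na+ (Z=11), F- (Z=9), O2- (Z=8), N3- (Z=7). Highest Z is smallest.
The complete sequence is Si4+ < Mg2+ < Na+ < F- < O2- < N3-. Mg2+ sits at position 2.

2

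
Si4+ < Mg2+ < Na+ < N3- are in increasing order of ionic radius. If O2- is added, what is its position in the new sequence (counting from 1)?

All of these have 10 electrons (isoelectronic). With the same electron cloud, the ion with the most protons pulls it in tightest. Nuclear charges: Si4+ (Z=14), Mg2+ (Z=12), Na+ (Z=11), O2- (Z=8), N3- (Z=7). Highest Z is smallest.
Putting O2- in gives Si4+ < Mg2+ < Na+ < O2- < N3-; it lands at slot 4.

4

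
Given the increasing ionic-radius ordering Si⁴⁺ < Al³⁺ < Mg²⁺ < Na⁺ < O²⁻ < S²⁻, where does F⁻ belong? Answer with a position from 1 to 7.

Si⁴⁺ has 10 e⁻ (Z=14), Al³⁺ has 10 e⁻ (Z=13), Mg²⁺ has 10 e⁻ (Z=12), Na⁺ has 10 e⁻ (Z=11), F⁻ has 10 e⁻ (Z=9), O²⁻ has 10 e⁻ (Z=8), S²⁻ has 18 e⁻ (Z=16). Si⁴⁺ < Al³⁺ (isoelectronic, higher Z=14 is smaller); Al³⁺ < Mg²⁺ (both 10 e⁻, Z=13>12); Mg²⁺ < Na⁺ (both 10 e⁻, Z=12>11); Na⁺ < F⁻ (isoelectronic, higher Z=11 is smaller); F⁻ < O²⁻ (isoelectronic, higher Z=9 is smaller); O²⁻ < S²⁻ (same group, 1 shell fewer).
The complete sequence is Si⁴⁺ < Al³⁺ < Mg²⁺ < Na⁺ < F⁻ < O²⁻ < S²⁻. F⁻ sits at position 5.

5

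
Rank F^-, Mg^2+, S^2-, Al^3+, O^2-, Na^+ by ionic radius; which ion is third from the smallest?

Na^+

First list Z and electron count for each: Al^3+: 10 e⁻, Z=13, Mg^2+: 10 e⁻, Z=12, Na^+: 10 e⁻, Z=11, F^-: 10 e⁻, Z=9, O^2-: 10 e⁻, Z=8, S^2-: 18 e⁻, Z=16. Al^3+ < Mg^2+ (isoelectronic, higher Z=13 is smaller); Mg^2+ < Na^+ (both 10 e⁻, Z=12>11); Na^+ < F^- (both 10 e⁻, Z=11>9); F^- < O^2- (both 10 e⁻, Z=9>8); O^2- < S^2- (same group, 1 shell fewer).
So the order is Al^3+ < Mg^2+ < Na^+ < F^- < O^2- < S^2-; the 3rd-smallest ion is Na^+.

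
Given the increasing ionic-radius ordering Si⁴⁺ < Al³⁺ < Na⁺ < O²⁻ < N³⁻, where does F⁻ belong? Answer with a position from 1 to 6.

All of these have 10 electrons (isoelectronic). With the same electron cloud, the ion with the most protons pulls it in tightest. Nuclear charges: Si⁴⁺ (Z=14), Al³⁺ (Z=13), Na⁺ (Z=11), F⁻ (Z=9), O²⁻ (Z=8), N³⁻ (Z=7). Highest Z is smallest.
Putting F⁻ in gives Si⁴⁺ < Al³⁺ < Na⁺ < F⁻ < O²⁻ < N³⁻; it lands at slot 4.

4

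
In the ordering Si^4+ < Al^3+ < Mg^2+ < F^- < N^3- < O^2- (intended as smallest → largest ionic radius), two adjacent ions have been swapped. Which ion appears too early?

The pair N^3-, O^2- is the wrong way round — both have 10 electrons but Z(O)=8 > Z(N)=7, so O^2- should be the smaller of the two. All other adjacent pairs agree with periodic trends, so N^3- is the misplaced ion.

N^3-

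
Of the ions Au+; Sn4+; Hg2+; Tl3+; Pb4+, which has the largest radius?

Sn4+: 46 e⁻, Z=50, Pb4+: 78 e⁻, Z=82, Tl3+: 78 e⁻, Z=81, Hg2+: 78 e⁻, Z=80, Au+: 78 e⁻, Z=79. Sn4+ < Pb4+ (same group, 1 shell fewer); Pb4+ < Tl3+ (isoelectronic, higher Z=82 is smaller); Tl3+ < Hg2+ (both 78 e⁻, Z=81>80); Hg2+ < Au+ (both 78 e⁻, Z=80>79).

Au+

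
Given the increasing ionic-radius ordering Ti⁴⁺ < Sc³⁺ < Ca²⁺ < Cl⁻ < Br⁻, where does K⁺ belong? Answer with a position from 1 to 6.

Ti⁴⁺ (Z=22, 18 e⁻), Sc³⁺ (Z=21, 18 e⁻), Ca²⁺ (Z=20, 18 e⁻), K⁺ (Z=19, 18 e⁻), Cl⁻ (Z=17, 18 e⁻), Br⁻ (Z=35, 36 e⁻). Ti⁴⁺ < Sc³⁺ (both 18 e⁻, Z=22>21); Sc³⁺ < Ca²⁺ (both 18 e⁻, Z=21>20); Ca²⁺ < K⁺ (both 18 e⁻, Z=20>19); K⁺ < Cl⁻ (both 18 e⁻, Z=19>17); Cl⁻ < Br⁻ (same group, 1 shell fewer).
Merged order: Ti⁴⁺ < Sc³⁺ < Ca²⁺ < K⁺ < Cl⁻ < Br⁻ — K⁺ is number 4.

4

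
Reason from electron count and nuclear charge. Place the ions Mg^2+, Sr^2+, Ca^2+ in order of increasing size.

Same group, same charge. Going down the group adds an extra shell of electrons, so the ion gets larger: Mg^2+ is highest in the group and smallest.

Mg^2+ < Ca^2+ < Sr^2+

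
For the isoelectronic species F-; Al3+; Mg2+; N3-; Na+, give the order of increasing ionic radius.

Al3+ < Mg2+ < Na+ < F- < N3-

Each ion has 10 electrons. The ranking follows nuclear charge in reverse — greater Z gives a smaller radius. Al3+ (Z=13), Mg2+ (Z=12), Na+ (Z=11), F- (Z=9), N3- (Z=7).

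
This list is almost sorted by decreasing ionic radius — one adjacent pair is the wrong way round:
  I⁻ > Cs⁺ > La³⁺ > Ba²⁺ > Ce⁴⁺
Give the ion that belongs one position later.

La³⁺

Compare adjacent ions: both have 54 electrons but Z(La)=57 > Z(Ba)=56, so La³⁺ should be the smaller of the two — yet in this decreasing list La³⁺ sits before Ba²⁺. Nothing else is reversed, so La³⁺ should move one place to the right.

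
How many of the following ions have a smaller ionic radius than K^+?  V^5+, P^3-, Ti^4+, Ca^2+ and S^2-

3

Isoelectronic series (18 e⁻ each). Size is set by nuclear charge: more protons means a smaller ion. V^5+ (Z=23), Ti^4+ (Z=22), Ca^2+ (Z=20), K^+ (Z=19), S^2- (Z=16), P^3- (Z=15).
Overall: V^5+ < Ti^4+ < Ca^2+ < K^+ < S^2- < P^3-. K^+ has 3 below it and 2 above. That's 3.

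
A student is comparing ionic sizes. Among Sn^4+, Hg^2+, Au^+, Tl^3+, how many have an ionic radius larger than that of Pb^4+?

Electron counts and nuclear charges: Sn^4+ (Z=50, 46 e⁻), Pb^4+ (Z=82, 78 e⁻), Tl^3+ (Z=81, 78 e⁻), Hg^2+ (Z=80, 78 e⁻), Au^+ (Z=79, 78 e⁻). Sn^4+ < Pb^4+ (same group, 1 shell fewer); Pb^4+ < Tl^3+ (both 78 e⁻, Z=82>81); Tl^3+ < Hg^2+ (both 78 e⁻, Z=81>80); Hg^2+ < Au^+ (both 78 e⁻, Z=80>79).
Overall: Sn^4+ < Pb^4+ < Tl^3+ < Hg^2+ < Au^+. Pb^4+ has 1 below it and 3 above. Count: 3.

3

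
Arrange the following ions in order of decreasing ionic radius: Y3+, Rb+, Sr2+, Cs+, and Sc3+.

Sc3+ (Z=21, 18 e⁻), Y3+ (Z=39, 36 e⁻), Sr2+ (Z=38, 36 e⁻), Rb+ (Z=37, 36 e⁻), Cs+ (Z=55, 54 e⁻). Sc3+ < Y3+ (same group, period 4 vs 5); Y3+ < Sr2+ (isoelectronic, higher Z=39 is smaller); Sr2+ < Rb+ (isoelectronic, higher Z=38 is smaller); Rb+ < Cs+ (same group, 1 shell fewer).

Cs+ > Rb+ > Sr2+ > Y3+ > Sc3+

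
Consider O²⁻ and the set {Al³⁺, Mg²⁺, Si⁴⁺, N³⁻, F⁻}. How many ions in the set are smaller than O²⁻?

4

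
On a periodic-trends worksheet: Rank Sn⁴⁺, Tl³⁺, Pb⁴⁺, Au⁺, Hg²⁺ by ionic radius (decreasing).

First list Z and electron count for each: Sn⁴⁺ has 46 e⁻ (Z=50), Pb⁴⁺ has 78 e⁻ (Z=82), Tl³⁺ has 78 e⁻ (Z=81), Hg²⁺ has 78 e⁻ (Z=80), Au⁺ has 78 e⁻ (Z=79). Sn⁴⁺ < Pb⁴⁺ (same group, period 5 vs 6); Pb⁴⁺ < Tl³⁺ (isoelectronic, higher Z=82 is smaller); Tl³⁺ < Hg²⁺ (isoelectronic, higher Z=81 is smaller); Hg²⁺ < Au⁺ (both 78 e⁻, Z=80>79).

Au⁺ > Hg²⁺ > Tl³⁺ > Pb⁴⁺ > Sn⁴⁺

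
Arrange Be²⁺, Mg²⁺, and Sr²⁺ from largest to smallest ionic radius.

Sr²⁺ > Mg²⁺ > Be²⁺

All are in the same group with charge +2. Radius grows down the group as n (the outermost shell) increases.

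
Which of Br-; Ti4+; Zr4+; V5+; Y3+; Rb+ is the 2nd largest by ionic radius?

Rb+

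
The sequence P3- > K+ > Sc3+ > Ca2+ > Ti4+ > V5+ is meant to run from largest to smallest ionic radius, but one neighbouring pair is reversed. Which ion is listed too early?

Compare adjacent ions: Sc3+ and Ca2+ share 18 electrons; the higher nuclear charge on Sc (Z=21) contracts it more, so Sc3+ < Ca2+ — yet in this decreasing list Sc3+ sits before Ca2+. Nothing else is reversed, so Sc3+ should move one place to the right.

Sc3+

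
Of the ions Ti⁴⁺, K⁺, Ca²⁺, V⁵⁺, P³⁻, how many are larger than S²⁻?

These species are isoelectronic with 18 electrons. The only difference is the number of protons: V⁵⁺ (Z=23), Ti⁴⁺ (Z=22), Ca²⁺ (Z=20), K⁺ (Z=19), S²⁻ (Z=16), P³⁻ (Z=15). The strongest nuclear pull (V⁵⁺) gives the smallest ion.
Placing each against S²⁻: smaller — V⁵⁺, Ti⁴⁺, Ca²⁺, K⁺; larger — P³⁻. Count: 1.

1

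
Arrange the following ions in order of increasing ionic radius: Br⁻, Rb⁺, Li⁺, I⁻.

Work out protons and electrons: Li⁺ (Z=3, 2 e⁻), Rb⁺ (Z=37, 36 e⁻), Br⁻ (Z=35, 36 e⁻), I⁻ (Z=53, 54 e⁻). Li⁺ < Rb⁺ (same group, period 2 vs 5); Rb⁺ < Br⁻ (isoelectronic, higher Z=37 is smaller); Br⁻ < I⁻ (same group, 1 shell fewer).

Li⁺ < Rb⁺ < Br⁻ < I⁻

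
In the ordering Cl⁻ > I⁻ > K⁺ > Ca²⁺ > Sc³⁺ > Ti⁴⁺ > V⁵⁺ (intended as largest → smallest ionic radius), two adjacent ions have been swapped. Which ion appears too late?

Scanning neighbour by neighbour, only Cl⁻/I⁻ violates a trend: same group and charge — period 3 sits above period 5, so Cl⁻ is smaller. That makes I⁻ the one sitting a position late relative to where it belongs.

I⁻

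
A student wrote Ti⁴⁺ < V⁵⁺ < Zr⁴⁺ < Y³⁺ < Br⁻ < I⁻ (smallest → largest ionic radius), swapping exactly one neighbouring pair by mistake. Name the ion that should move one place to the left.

V⁵⁺

Compare adjacent ions: they are isoelectronic (18 e⁻) and V has more protons than Ti (23 vs 22), making V⁵⁺ smaller — yet in this increasing list Ti⁴⁺ sits before V⁵⁺. Nothing else is reversed, so V⁵⁺ should move one place to the left.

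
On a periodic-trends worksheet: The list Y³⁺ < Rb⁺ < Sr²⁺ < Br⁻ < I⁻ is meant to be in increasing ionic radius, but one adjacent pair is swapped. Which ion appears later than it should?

Sr²⁺

Check each adjacent pair. Rb⁺ and Sr²⁺ are reversed: Sr²⁺ and Rb⁺ share 36 electrons; the higher nuclear charge on Sr (Z=38) contracts it more, so Sr²⁺ < Rb⁺. No other neighbouring pair contradicts the periodic trends, so Sr²⁺ is the ion listed too late.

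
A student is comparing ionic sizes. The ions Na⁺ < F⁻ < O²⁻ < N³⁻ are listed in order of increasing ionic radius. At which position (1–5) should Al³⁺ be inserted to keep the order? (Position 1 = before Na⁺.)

1

All of these have 10 electrons (isoelectronic). With the same electron cloud, the ion with the most protons pulls it in tightest. Nuclear charges: Al³⁺ (Z=13), Na⁺ (Z=11), F⁻ (Z=9), O²⁻ (Z=8), N³⁻ (Z=7). Highest Z is smallest.
Merged order: Al³⁺ < Na⁺ < F⁻ < O²⁻ < N³⁻ — Al³⁺ is number 1.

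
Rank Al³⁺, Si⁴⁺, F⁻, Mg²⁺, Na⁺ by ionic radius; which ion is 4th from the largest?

Each ion has 10 electrons. The ranking follows nuclear charge in reverse — greater Z gives a smaller radius. Si⁴⁺ (Z=14), Al³⁺ (Z=13), Mg²⁺ (Z=12), Na⁺ (Z=11), F⁻ (Z=9).
That gives Si⁴⁺ < Al³⁺ < Mg²⁺ < Na⁺ < F⁻. From the largest end, number 4 is Al³⁺.

Al³⁺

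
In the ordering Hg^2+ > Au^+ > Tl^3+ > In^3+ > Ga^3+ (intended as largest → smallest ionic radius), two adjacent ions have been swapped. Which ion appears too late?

Au^+

The pair Hg^2+, Au^+ is the wrong way round — Hg^2+ and Au^+ share 78 electrons; the higher nuclear charge on Hg (Z=80) contracts it more, so Hg^2+ < Au^+. All other adjacent pairs agree with periodic trends, so Au^+ is the misplaced ion.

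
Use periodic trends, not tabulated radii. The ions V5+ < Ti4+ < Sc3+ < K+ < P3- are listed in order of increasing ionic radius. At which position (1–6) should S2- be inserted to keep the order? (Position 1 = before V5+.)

All of these have 18 electrons (isoelectronic). With the same electron cloud, the ion with the most protons pulls it in tightest. Nuclear charges: V5+ (Z=23), Ti4+ (Z=22), Sc3+ (Z=21), K+ (Z=19), S2- (Z=16), P3- (Z=15). Highest Z is smallest.
The complete sequence is V5+ < Ti4+ < Sc3+ < K+ < S2- < P3-. S2- sits at position 5.

5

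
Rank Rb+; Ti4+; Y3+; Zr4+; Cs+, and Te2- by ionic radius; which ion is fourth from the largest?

Y3+

Electron counts and nuclear charges: Ti4+ has 18 e⁻ (Z=22), Zr4+ has 36 e⁻ (Z=40), Y3+ has 36 e⁻ (Z=39), Rb+ has 36 e⁻ (Z=37), Cs+ has 54 e⁻ (Z=55), Te2- has 54 e⁻ (Z=52). Ti4+ < Zr4+ (same group, period 4 vs 5); Zr4+ < Y3+ (both 36 e⁻, Z=40>39); Y3+ < Rb+ (isoelectronic, higher Z=39 is smaller); Rb+ < Cs+ (same group, period 5 vs 6); Cs+ < Te2- (both 54 e⁻, Z=55>52).
That gives Ti4+ < Zr4+ < Y3+ < Rb+ < Cs+ < Te2-. From the largest end, number 4 is Y3+.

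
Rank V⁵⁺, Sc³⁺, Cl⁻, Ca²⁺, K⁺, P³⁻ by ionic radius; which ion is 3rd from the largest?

K⁺

These species are isoelectronic with 18 electrons. The only difference is the number of protons: V⁵⁺ (Z=23), Sc³⁺ (Z=21), Ca²⁺ (Z=20), K⁺ (Z=19), Cl⁻ (Z=17), P³⁻ (Z=15). The strongest nuclear pull (V⁵⁺) gives the smallest ion.
Ordering: V⁵⁺ < Sc³⁺ < Ca²⁺ < K⁺ < Cl⁻ < P³⁻. The 3rd largest is K⁺.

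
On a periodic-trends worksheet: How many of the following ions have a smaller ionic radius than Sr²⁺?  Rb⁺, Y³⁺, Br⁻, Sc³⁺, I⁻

First list Z and electron count for each: Sc³⁺: 18 e⁻, Z=21, Y³⁺: 36 e⁻, Z=39, Sr²⁺: 36 e⁻, Z=38, Rb⁺: 36 e⁻, Z=37, Br⁻: 36 e⁻, Z=35, I⁻: 54 e⁻, Z=53. Sc³⁺ < Y³⁺ (same group, period 4 vs 5); Y³⁺ < Sr²⁺ (isoelectronic, higher Z=39 is smaller); Sr²⁺ < Rb⁺ (isoelectronic, higher Z=38 is smaller); Rb⁺ < Br⁻ (both 36 e⁻, Z=37>35); Br⁻ < I⁻ (same group, period 4 vs 5).
Overall: Sc³⁺ < Y³⁺ < Sr²⁺ < Rb⁺ < Br⁻ < I⁻. Sr²⁺ has 2 below it and 3 above. So 2 are smaller.

2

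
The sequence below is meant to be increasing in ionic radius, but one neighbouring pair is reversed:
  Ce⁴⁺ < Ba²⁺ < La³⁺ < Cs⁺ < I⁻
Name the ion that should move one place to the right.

Ba²⁺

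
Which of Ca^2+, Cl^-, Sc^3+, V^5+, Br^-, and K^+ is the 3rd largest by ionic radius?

K^+

Electron counts and nuclear charges: V^5+ (Z=23, 18 e⁻), Sc^3+ (Z=21, 18 e⁻), Ca^2+ (Z=20, 18 e⁻), K^+ (Z=19, 18 e⁻), Cl^- (Z=17, 18 e⁻), Br^- (Z=35, 36 e⁻). V^5+ < Sc^3+ (isoelectronic, higher Z=23 is smaller); Sc^3+ < Ca^2+ (both 18 e⁻, Z=21>20); Ca^2+ < K^+ (isoelectronic, higher Z=20 is smaller); K^+ < Cl^- (isoelectronic, higher Z=19 is smaller); Cl^- < Br^- (same group, period 3 vs 4).
Ordering: V^5+ < Sc^3+ < Ca^2+ < K^+ < Cl^- < Br^-. The 3rd largest is K^+.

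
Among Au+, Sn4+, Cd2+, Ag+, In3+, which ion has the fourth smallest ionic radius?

Ag+

First list Z and electron count for each: Sn4+ has 46 e⁻ (Z=50), In3+ has 46 e⁻ (Z=49), Cd2+ has 46 e⁻ (Z=48), Ag+ has 46 e⁻ (Z=47), Au+ has 78 e⁻ (Z=79). Sn4+ < In3+ (both 46 e⁻, Z=50>49); In3+ < Cd2+ (both 46 e⁻, Z=49>48); Cd2+ < Ag+ (both 46 e⁻, Z=48>47); Ag+ < Au+ (same group, 1 shell fewer).
That gives Sn4+ < In3+ < Cd2+ < Ag+ < Au+. From the smallest end, number 4 is Ag+.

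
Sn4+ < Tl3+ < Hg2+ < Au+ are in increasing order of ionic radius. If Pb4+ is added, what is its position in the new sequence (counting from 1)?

First list Z and electron count for each: Sn4+ (Z=50, 46 e⁻), Pb4+ (Z=82, 78 e⁻), Tl3+ (Z=81, 78 e⁻), Hg2+ (Z=80, 78 e⁻), Au+ (Z=79, 78 e⁻). Sn4+ < Pb4+ (same group, 1 shell fewer); Pb4+ < Tl3+ (isoelectronic, higher Z=82 is smaller); Tl3+ < Hg2+ (both 78 e⁻, Z=81>80); Hg2+ < Au+ (both 78 e⁻, Z=80>79).
Merged order: Sn4+ < Pb4+ < Tl3+ < Hg2+ < Au+ — Pb4+ is number 2.

2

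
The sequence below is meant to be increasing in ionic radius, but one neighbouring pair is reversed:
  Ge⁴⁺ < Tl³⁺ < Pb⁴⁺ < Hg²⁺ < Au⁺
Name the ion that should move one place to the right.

Check each adjacent pair. Tl³⁺ and Pb⁴⁺ are reversed: they are isoelectronic (78 e⁻) and Pb has more protons than Tl (82 vs 81), making Pb⁴⁺ smaller. No other neighbouring pair contradicts the periodic trends, so Tl³⁺ is the ion listed too early.

Tl³⁺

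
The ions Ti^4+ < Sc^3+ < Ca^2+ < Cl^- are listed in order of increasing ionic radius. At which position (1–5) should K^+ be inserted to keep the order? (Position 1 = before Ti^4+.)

All of these have 18 electrons (isoelectronic). With the same electron cloud, the ion with the most protons pulls it in tightest. Nuclear charges: Ti^4+ (Z=22), Sc^3+ (Z=21), Ca^2+ (Z=20), K^+ (Z=19), Cl^- (Z=17). Highest Z is smallest.
The complete sequence is Ti^4+ < Sc^3+ < Ca^2+ < K^+ < Cl^-. K^+ sits at position 4.

4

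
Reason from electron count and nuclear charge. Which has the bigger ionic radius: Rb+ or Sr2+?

Each ion has 36 electrons. The ranking follows nuclear charge in reverse — greater Z gives a smaller radius. Sr2+ (Z=38), Rb+ (Z=37).

Rb+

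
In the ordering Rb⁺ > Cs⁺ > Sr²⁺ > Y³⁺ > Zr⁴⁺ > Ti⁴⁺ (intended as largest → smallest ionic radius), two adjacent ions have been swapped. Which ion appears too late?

The pair Rb⁺, Cs⁺ is the wrong way round — Rb⁺ and Cs⁺ are in one column with the same charge; the lighter period-5 ion has one fewer shell and is smaller. All other adjacent pairs agree with periodic trends, so Cs⁺ is the misplaced ion.

Cs⁺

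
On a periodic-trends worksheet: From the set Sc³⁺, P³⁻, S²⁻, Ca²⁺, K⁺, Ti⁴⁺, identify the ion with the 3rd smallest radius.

Ca²⁺

Isoelectronic series (18 e⁻ each). Size is set by nuclear charge: more protons means a smaller ion. Ti⁴⁺ (Z=22), Sc³⁺ (Z=21), Ca²⁺ (Z=20), K⁺ (Z=19), S²⁻ (Z=16), P³⁻ (Z=15).
Full ascending order: Ti⁴⁺ < Sc³⁺ < Ca²⁺ < K⁺ < S²⁻ < P³⁻. Counting from the smallest, position 3 is Ca²⁺.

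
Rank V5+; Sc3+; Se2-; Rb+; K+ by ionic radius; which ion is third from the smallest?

K+

Tabulating Z and e⁻: V5+: 18 e⁻, Z=23, Sc3+: 18 e⁻, Z=21, K+: 18 e⁻, Z=19, Rb+: 36 e⁻, Z=37, Se2-: 36 e⁻, Z=34. V5+ < Sc3+ (both 18 e⁻, Z=23>21); Sc3+ < K+ (both 18 e⁻, Z=21>19); K+ < Rb+ (same group, period 4 vs 5); Rb+ < Se2- (both 36 e⁻, Z=37>34).
That gives V5+ < Sc3+ < K+ < Rb+ < Se2-. From the smallest end, number 3 is K+.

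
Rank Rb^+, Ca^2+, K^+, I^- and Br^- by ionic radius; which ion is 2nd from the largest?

Br^-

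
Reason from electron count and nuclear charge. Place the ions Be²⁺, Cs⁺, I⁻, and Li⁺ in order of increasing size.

First list Z and electron count for each: Be²⁺: 2 e⁻, Z=4, Li⁺: 2 e⁻, Z=3, Cs⁺: 54 e⁻, Z=55, I⁻: 54 e⁻, Z=53. Be²⁺ < Li⁺ (isoelectronic, higher Z=4 is smaller); Li⁺ < Cs⁺ (same group, period 2 vs 6); Cs⁺ < I⁻ (isoelectronic, higher Z=55 is smaller).

Be²⁺ < Li⁺ < Cs⁺ < I⁻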